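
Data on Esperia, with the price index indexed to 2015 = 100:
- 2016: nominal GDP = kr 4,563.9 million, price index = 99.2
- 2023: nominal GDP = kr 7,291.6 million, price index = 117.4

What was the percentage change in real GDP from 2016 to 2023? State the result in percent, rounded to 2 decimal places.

Real GDP 2016 = 4563.9 / 0.992 = 4600.71.
Real GDP 2023 = 7291.6 / 1.174 = 6210.90.
Real growth = 6210.90 / 4600.71 − 1 = 0.3500.

35.00%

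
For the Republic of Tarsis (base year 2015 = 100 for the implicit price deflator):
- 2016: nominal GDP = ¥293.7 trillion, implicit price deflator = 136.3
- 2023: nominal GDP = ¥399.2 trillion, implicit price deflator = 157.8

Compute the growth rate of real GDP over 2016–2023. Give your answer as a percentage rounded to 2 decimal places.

17.40%

Real GDP 2016 = 293.7 / 1.363 = 215.48.
Real GDP 2023 = 399.2 / 1.578 = 252.98.
Real growth = 252.98 / 215.48 − 1 = 0.1740.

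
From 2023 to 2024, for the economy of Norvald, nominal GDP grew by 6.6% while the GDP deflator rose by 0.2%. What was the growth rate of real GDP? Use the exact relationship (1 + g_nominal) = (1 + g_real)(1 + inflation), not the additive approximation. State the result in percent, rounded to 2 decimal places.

6.39%

(1 + g_nom) = (1 + g_real)(1 + π), so g_real = 1.0660 / 1.0020 − 1 = 0.06387.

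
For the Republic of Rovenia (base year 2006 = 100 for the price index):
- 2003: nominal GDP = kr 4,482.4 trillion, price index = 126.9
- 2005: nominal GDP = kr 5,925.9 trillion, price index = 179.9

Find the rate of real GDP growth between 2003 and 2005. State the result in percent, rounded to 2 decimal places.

Real GDP 2003 = 4482.4 / 1.269 = 3532.23.
Real GDP 2005 = 5925.9 / 1.799 = 3294.00.
Real growth = 3294.00 / 3532.23 − 1 = -0.0674.

-6.74%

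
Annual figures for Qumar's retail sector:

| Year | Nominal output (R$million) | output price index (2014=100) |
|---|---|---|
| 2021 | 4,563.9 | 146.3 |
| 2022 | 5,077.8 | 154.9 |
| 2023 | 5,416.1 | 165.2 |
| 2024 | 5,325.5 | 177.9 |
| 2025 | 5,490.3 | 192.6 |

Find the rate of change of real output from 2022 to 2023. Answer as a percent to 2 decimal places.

Real output 2022 = 5077.8/1.549 = 3278.11.
Real output 2023 = 5416.1/1.652 = 3278.51.
Change = 3278.51/3278.11 − 1 = 0.0001.

0.01%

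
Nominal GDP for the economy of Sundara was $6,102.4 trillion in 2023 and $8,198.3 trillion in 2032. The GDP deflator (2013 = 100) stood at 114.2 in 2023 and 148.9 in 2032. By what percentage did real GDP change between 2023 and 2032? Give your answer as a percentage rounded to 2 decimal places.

3.04%

Deflate each year: 2023 → 6102.4/1.142 = 5343.61; 2032 → 8198.3/1.489 = 5505.91.
So real GDP changed by 5505.91/5343.61 − 1 = 0.0304, i.e. 3.04%.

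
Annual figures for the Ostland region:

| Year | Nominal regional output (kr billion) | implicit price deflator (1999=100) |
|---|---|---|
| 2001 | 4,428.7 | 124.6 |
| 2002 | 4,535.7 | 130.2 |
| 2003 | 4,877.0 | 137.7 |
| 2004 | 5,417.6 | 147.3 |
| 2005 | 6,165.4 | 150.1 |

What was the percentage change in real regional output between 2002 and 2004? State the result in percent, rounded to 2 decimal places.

Real regional output 2002 = 4535.7/1.302 = 3483.64.
Real regional output 2004 = 5417.6/1.473 = 3677.94.
Change = 3677.94/3483.64 − 1 = 0.0558.

5.58%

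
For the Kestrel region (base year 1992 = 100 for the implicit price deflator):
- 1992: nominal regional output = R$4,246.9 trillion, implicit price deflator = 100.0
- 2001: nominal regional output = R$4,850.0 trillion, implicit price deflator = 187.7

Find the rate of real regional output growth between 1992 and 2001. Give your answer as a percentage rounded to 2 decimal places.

-39.16%

Real regional output 1992 = 4246.9 / 1.000 = 4246.90.
Real regional output 2001 = 4850.0 / 1.877 = 2583.91.
Real growth = 2583.91 / 4246.90 − 1 = -0.3916.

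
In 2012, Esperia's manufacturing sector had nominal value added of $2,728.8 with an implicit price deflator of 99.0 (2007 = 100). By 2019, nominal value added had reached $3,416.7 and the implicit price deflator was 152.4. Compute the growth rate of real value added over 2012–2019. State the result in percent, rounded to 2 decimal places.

Deflate each year: 2012 → 2728.8/0.990 = 2756.36; 2019 → 3416.7/1.524 = 2241.93.
So real value added changed by 2241.93/2756.36 − 1 = -0.1866, i.e. -18.66%.

-18.66%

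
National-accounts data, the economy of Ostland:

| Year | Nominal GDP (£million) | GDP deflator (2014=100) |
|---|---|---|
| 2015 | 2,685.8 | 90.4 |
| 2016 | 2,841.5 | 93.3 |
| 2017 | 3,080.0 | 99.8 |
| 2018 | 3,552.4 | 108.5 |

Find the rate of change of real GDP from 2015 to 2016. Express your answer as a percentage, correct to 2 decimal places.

2.51%

Real GDP 2015 = 2685.8/0.904 = 2971.02.
Real GDP 2016 = 2841.5/0.933 = 3045.55.
Change = 3045.55/2971.02 − 1 = 0.0251.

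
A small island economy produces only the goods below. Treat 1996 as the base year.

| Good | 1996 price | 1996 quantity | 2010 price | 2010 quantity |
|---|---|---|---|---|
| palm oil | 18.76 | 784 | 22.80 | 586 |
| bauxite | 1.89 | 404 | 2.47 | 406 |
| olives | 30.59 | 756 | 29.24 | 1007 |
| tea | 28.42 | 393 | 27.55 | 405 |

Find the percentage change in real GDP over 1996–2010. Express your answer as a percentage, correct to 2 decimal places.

Real GDP 1996 = Nominal GDP 1996 = 18.76·784 + 1.89·404 + 30.59·756 + 28.42·393 = 49766.50.
Real GDP 2010 (at 1996 prices) = 18.76·586 + 1.89·406 + 30.59·1007 + 28.42·405 = 54074.93.
Real growth = 54074.93/49766.50 − 1 = 0.0866.

8.66%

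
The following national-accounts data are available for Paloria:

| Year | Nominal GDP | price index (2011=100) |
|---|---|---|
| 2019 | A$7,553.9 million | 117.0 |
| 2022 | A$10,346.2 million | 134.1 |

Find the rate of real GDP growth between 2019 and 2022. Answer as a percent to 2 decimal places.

19.50%

Real GDP 2019 = 7553.9 / 1.170 = 6456.32.
Real GDP 2022 = 10346.2 / 1.341 = 7715.29.
Real growth = 7715.29 / 6456.32 − 1 = 0.1950.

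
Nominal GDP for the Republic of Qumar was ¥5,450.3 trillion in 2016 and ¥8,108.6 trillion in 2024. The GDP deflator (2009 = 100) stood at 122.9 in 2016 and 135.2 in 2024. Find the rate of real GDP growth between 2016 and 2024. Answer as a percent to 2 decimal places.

Deflate each year: 2016 → 5450.3/1.229 = 4434.74; 2024 → 8108.6/1.352 = 5997.49.
So real GDP changed by 5997.49/4434.74 − 1 = 0.3524, i.e. 35.24%.

35.24%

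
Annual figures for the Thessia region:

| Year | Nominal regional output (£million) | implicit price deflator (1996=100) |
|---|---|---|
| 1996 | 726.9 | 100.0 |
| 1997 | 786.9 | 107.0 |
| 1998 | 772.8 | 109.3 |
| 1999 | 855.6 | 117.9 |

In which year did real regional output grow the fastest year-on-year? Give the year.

1999

1997: real = 786.9/1.070 = 735.42; growth vs 1996 (726.90) = 1.17%.
1998: real = 772.8/1.093 = 707.04; growth vs 1997 (735.42) = -3.86%.
1999: real = 855.6/1.179 = 725.70; growth vs 1998 (707.04) = 2.64%.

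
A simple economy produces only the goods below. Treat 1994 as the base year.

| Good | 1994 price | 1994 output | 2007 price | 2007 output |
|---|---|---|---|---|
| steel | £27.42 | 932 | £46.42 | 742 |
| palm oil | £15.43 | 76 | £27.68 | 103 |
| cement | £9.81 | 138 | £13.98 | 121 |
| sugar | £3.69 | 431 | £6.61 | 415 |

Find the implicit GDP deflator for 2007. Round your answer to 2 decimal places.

Nominal GDP 2007 = 46.42·742 + 27.68·103 + 13.98·121 + 6.61·415 = 41729.41.
Real GDP 2007 (at 1994 prices) = 27.42·742 + 15.43·103 + 9.81·121 + 3.69·415 = 24653.29.
Deflator = Nominal/Real × 100 = 41729.41/24653.29 × 100 = 169.265.

169.27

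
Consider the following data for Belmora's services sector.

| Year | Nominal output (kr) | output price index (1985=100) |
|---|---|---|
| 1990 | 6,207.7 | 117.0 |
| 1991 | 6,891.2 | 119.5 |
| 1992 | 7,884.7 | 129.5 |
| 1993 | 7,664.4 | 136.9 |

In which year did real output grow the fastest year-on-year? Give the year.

1991: real = 6891.2/1.195 = 5766.69; growth vs 1990 (5305.73) = 8.69%.
1992: real = 7884.7/1.295 = 6088.57; growth vs 1991 (5766.69) = 5.58%.
1993: real = 7664.4/1.369 = 5598.54; growth vs 1992 (6088.57) = -8.05%.

1991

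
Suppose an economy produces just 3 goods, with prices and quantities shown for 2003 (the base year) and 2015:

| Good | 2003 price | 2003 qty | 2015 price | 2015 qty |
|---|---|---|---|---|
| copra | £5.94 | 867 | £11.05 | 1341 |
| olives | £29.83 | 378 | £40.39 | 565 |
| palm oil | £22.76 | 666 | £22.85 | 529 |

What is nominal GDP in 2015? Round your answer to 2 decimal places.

£49726.05

Nominal GDP 2015 = Σ (p_2015 × q_2015) = 11.05·1341 + 40.39·565 + 22.85·529 = 49726.05.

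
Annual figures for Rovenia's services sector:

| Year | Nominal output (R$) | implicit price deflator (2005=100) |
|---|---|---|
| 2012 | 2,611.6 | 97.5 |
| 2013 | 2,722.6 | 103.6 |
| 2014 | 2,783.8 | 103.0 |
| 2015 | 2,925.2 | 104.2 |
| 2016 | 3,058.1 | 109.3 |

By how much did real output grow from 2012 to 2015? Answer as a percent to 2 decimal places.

4.81%

Real output 2012 = 2611.6/0.975 = 2678.56.
Real output 2015 = 2925.2/1.042 = 2807.29.
Change = 2807.29/2678.56 − 1 = 0.0481.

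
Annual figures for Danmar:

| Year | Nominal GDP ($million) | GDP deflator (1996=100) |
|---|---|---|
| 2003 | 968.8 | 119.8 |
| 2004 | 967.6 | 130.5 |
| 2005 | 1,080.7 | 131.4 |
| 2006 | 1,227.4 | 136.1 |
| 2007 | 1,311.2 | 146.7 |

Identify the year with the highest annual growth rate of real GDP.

2004: real = 967.6/1.305 = 741.46; growth vs 2003 (808.68) = -8.31%.
2005: real = 1080.7/1.314 = 822.45; growth vs 2004 (741.46) = 10.92%.
2006: real = 1227.4/1.361 = 901.84; growth vs 2005 (822.45) = 9.65%.
2007: real = 1311.2/1.467 = 893.80; growth vs 2006 (901.84) = -0.89%.

2005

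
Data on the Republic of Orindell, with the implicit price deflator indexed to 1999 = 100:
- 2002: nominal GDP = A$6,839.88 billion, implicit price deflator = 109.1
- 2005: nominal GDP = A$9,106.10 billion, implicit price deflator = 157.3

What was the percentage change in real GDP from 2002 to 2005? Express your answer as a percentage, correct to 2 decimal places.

-7.66%

Real GDP 2002 = 6839.88 / 1.091 = 6269.37.
Real GDP 2005 = 9106.10 / 1.573 = 5789.00.
Real growth = 5789.00 / 6269.37 − 1 = -0.0766.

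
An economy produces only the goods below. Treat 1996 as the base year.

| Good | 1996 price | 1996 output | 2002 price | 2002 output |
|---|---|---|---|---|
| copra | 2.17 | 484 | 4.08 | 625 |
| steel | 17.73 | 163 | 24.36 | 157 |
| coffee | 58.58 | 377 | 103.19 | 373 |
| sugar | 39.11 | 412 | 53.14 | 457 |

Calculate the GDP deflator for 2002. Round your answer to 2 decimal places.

Nominal GDP 2002 = 4.08·625 + 24.36·157 + 103.19·373 + 53.14·457 = 69149.37.
Real GDP 2002 (at 1996 prices) = 2.17·625 + 17.73·157 + 58.58·373 + 39.11·457 = 43863.47.
Deflator = Nominal/Real × 100 = 69149.37/43863.47 × 100 = 157.647.

157.65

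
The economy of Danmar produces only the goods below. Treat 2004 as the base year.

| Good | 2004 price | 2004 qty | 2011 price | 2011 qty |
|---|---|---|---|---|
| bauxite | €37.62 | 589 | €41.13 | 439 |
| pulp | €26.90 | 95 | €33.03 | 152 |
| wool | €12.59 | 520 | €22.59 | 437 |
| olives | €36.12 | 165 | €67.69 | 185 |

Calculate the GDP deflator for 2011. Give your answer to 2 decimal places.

Nominal GDP 2011 = 41.13·439 + 33.03·152 + 22.59·437 + 67.69·185 = 45471.11.
Real GDP 2011 (at 2004 prices) = 37.62·439 + 26.90·152 + 12.59·437 + 36.12·185 = 32788.01.
Deflator = Nominal/Real × 100 = 45471.11/32788.01 × 100 = 138.682.

138.68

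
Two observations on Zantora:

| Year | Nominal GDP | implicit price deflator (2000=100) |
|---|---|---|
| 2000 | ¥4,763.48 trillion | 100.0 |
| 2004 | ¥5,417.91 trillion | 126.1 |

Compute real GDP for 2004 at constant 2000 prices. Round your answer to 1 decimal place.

Real GDP = Nominal / (implicit price deflator/100) = 5417.91 / 1.261 = 4296.52.

¥4,296.5 trillion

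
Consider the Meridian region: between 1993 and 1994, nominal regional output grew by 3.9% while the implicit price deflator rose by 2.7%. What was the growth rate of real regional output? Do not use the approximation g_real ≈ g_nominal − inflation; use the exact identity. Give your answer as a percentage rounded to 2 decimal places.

1.17%

(1 + g_nom) = (1 + g_real)(1 + π), so g_real = 1.0390 / 1.0270 − 1 = 0.01168.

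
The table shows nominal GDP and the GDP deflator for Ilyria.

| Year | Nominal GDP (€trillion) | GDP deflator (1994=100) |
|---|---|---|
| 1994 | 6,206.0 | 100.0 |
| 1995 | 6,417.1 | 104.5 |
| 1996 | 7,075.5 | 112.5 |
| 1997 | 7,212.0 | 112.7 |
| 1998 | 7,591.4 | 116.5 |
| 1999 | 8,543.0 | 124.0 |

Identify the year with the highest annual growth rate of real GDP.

1995: real = 6417.1/1.045 = 6140.77; growth vs 1994 (6206.00) = -1.05%.
1996: real = 7075.5/1.125 = 6289.33; growth vs 1995 (6140.77) = 2.42%.
1997: real = 7212.0/1.127 = 6399.29; growth vs 1996 (6289.33) = 1.75%.
1998: real = 7591.4/1.165 = 6516.22; growth vs 1997 (6399.29) = 1.83%.
1999: real = 8543.0/1.240 = 6889.52; growth vs 1998 (6516.22) = 5.73%.

1999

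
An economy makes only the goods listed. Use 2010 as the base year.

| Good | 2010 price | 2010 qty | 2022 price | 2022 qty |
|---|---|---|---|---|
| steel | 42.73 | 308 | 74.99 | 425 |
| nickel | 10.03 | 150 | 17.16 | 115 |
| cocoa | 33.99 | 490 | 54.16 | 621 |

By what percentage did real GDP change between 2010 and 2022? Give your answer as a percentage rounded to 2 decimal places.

Real GDP 2010 = Nominal GDP 2010 = 42.73·308 + 10.03·150 + 33.99·490 = 31320.44.
Real GDP 2022 (at 2010 prices) = 42.73·425 + 10.03·115 + 33.99·621 = 40421.49.
Real growth = 40421.49/31320.44 − 1 = 0.2906.

29.06%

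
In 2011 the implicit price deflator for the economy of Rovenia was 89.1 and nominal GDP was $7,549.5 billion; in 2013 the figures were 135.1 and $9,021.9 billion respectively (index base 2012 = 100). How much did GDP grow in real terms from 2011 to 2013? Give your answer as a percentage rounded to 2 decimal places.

Deflate each year: 2011 → 7549.5/0.891 = 8473.06; 2013 → 9021.9/1.351 = 6677.94.
So real GDP changed by 6677.94/8473.06 − 1 = -0.2119, i.e. -21.19%.

-21.19%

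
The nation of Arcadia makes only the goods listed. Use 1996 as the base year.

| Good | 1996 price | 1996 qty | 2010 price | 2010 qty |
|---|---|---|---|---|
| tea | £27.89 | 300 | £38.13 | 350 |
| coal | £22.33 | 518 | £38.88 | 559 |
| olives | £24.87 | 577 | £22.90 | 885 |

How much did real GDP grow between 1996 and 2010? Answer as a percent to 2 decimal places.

29.08%

Real GDP 1996 = Nominal GDP 1996 = 27.89·300 + 22.33·518 + 24.87·577 = 34283.93.
Real GDP 2010 (at 1996 prices) = 27.89·350 + 22.33·559 + 24.87·885 = 44253.92.
Real growth = 44253.92/34283.93 − 1 = 0.2908.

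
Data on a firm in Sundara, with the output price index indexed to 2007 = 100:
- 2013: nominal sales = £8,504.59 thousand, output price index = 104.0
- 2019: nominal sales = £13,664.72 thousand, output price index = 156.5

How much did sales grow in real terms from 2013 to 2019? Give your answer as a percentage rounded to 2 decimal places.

Deflate each year: 2013 → 8504.59/1.040 = 8177.49; 2019 → 13664.72/1.565 = 8731.45.
So real sales changed by 8731.45/8177.49 − 1 = 0.0677, i.e. 6.77%.

6.77%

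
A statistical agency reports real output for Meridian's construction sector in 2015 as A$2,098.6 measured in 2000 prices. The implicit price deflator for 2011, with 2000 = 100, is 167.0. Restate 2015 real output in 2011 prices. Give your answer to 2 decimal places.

Real output in 2011 prices = Real output in 2000 prices × (P_2011/P_2000) = 2098.6 × 1.670 = 3504.66.

A$3,504.66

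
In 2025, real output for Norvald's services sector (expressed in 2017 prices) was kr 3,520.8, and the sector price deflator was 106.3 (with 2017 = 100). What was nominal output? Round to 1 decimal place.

kr 3,742.6

Nominal output = Real × (sector price deflator/100) = 3520.8 × 1.063 = 3742.61.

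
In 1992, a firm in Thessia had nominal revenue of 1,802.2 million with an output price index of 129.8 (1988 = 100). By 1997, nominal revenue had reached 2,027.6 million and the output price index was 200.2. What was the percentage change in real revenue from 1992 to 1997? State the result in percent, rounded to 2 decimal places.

Deflate each year: 1992 → 1802.2/1.298 = 1388.44; 1997 → 2027.6/2.002 = 1012.79.
So real revenue changed by 1012.79/1388.44 − 1 = -0.2706, i.e. -27.06%.

-27.06%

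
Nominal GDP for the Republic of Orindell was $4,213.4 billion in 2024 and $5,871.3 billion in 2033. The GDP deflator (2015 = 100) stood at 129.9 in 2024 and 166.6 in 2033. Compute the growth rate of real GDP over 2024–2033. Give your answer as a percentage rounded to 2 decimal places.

8.65%

Real GDP 2024 = 4213.4 / 1.299 = 3243.57.
Real GDP 2033 = 5871.3 / 1.666 = 3524.19.
Real growth = 3524.19 / 3243.57 − 1 = 0.0865.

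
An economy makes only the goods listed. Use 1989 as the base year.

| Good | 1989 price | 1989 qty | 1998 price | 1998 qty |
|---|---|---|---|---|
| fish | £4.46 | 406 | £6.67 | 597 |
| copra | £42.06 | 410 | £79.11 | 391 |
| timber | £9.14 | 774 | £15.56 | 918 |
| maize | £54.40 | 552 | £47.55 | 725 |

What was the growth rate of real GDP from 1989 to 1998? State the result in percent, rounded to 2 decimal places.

Real GDP 1989 = Nominal GDP 1989 = 4.46·406 + 42.06·410 + 9.14·774 + 54.40·552 = 56158.52.
Real GDP 1998 (at 1989 prices) = 4.46·597 + 42.06·391 + 9.14·918 + 54.40·725 = 66938.60.
Real growth = 66938.60/56158.52 − 1 = 0.1920.

19.20%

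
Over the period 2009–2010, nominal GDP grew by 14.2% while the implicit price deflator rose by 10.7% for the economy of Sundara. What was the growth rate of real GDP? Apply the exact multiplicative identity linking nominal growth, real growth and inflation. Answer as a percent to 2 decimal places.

(1 + g_nom) = (1 + g_real)(1 + π), so g_real = 1.1420 / 1.1070 − 1 = 0.03162.

3.16%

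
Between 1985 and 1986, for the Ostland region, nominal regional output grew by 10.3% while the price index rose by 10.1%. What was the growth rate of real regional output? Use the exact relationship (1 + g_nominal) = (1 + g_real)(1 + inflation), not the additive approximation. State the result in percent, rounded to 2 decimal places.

(1 + g_nom) = (1 + g_real)(1 + π), so g_real = 1.1030 / 1.1010 − 1 = 0.00182.

0.18%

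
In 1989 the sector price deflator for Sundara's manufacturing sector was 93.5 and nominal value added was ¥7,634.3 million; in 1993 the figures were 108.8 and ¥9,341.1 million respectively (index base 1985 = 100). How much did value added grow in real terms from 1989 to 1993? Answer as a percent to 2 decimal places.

5.15%

Real value added 1989 = 7634.3 / 0.935 = 8165.03.
Real value added 1993 = 9341.1 / 1.088 = 8585.57.
Real growth = 8585.57 / 8165.03 − 1 = 0.0515.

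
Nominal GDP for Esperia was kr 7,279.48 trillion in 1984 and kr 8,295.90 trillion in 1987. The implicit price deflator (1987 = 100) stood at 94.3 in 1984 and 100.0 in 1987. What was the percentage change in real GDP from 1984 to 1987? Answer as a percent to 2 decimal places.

Real GDP 1984 = 7279.48 / 0.943 = 7719.49.
Real GDP 1987 = 8295.90 / 1.000 = 8295.90.
Real growth = 8295.90 / 7719.49 − 1 = 0.0747.

7.47%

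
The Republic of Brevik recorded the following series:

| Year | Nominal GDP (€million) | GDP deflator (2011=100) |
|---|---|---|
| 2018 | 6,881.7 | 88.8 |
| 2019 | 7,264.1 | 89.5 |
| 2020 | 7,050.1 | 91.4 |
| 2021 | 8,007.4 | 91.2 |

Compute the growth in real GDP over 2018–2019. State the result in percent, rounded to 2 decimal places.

Real GDP 2018 = 6881.7/0.888 = 7749.66.
Real GDP 2019 = 7264.1/0.895 = 8116.31.
Change = 8116.31/7749.66 − 1 = 0.0473.

4.73%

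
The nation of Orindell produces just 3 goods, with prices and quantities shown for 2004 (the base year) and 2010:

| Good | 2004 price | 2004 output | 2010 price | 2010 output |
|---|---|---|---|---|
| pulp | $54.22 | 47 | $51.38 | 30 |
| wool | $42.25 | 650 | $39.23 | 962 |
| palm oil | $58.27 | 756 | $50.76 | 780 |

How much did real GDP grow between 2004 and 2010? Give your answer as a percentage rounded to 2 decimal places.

Real GDP 2004 = Nominal GDP 2004 = 54.22·47 + 42.25·650 + 58.27·756 = 74062.96.
Real GDP 2010 (at 2004 prices) = 54.22·30 + 42.25·962 + 58.27·780 = 87721.70.
Real growth = 87721.70/74062.96 − 1 = 0.1844.

18.44%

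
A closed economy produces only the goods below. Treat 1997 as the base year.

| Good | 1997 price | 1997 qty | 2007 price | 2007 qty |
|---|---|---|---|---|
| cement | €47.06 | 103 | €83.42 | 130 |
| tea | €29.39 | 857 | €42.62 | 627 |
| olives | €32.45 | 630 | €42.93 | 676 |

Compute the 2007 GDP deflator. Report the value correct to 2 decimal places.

143.26

Nominal GDP 2007 = 83.42·130 + 42.62·627 + 42.93·676 = 66588.02.
Real GDP 2007 (at 1997 prices) = 47.06·130 + 29.39·627 + 32.45·676 = 46481.53.
Deflator = Nominal/Real × 100 = 66588.02/46481.53 × 100 = 143.257.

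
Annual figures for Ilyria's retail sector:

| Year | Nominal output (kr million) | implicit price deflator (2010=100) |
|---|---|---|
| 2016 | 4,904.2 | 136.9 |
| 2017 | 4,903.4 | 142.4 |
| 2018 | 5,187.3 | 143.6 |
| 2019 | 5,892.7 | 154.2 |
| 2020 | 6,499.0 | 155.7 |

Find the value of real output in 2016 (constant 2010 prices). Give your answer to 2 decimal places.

Real output 2016 = 4904.2 / 1.369 = 3582.32.

kr 3,582.32 million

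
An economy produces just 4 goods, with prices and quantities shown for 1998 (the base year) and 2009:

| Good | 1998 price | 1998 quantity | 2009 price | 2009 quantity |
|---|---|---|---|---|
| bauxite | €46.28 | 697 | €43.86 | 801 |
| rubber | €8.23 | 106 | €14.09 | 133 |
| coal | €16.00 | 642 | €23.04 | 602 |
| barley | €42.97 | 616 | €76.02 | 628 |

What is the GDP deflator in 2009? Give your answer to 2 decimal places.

131.87

Nominal GDP 2009 = 43.86·801 + 14.09·133 + 23.04·602 + 76.02·628 = 98616.47.
Real GDP 2009 (at 1998 prices) = 46.28·801 + 8.23·133 + 16.00·602 + 42.97·628 = 74782.03.
Deflator = Nominal/Real × 100 = 98616.47/74782.03 × 100 = 131.872.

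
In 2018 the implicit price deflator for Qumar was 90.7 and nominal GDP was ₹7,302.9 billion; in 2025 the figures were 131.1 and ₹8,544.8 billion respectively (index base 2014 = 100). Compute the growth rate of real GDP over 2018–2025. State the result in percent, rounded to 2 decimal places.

-19.05%

Real GDP 2018 = 7302.9 / 0.907 = 8051.71.
Real GDP 2025 = 8544.8 / 1.311 = 6517.77.
Real growth = 6517.77 / 8051.71 − 1 = -0.1905.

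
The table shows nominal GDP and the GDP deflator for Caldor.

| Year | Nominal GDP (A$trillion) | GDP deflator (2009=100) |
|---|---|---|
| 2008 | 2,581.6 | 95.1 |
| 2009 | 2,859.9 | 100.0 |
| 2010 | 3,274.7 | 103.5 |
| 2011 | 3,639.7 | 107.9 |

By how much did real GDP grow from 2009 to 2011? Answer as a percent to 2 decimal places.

Real GDP 2009 = 2859.9/1.000 = 2859.90.
Real GDP 2011 = 3639.7/1.079 = 3373.22.
Change = 3373.22/2859.90 − 1 = 0.1795.

17.95%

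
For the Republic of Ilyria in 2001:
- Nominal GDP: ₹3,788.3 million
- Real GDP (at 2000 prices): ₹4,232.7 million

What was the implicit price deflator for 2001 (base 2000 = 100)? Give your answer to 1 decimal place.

89.5

implicit price deflator = (Nominal / Real) × 100 = 3788.3 / 4232.7 × 100 = 89.50.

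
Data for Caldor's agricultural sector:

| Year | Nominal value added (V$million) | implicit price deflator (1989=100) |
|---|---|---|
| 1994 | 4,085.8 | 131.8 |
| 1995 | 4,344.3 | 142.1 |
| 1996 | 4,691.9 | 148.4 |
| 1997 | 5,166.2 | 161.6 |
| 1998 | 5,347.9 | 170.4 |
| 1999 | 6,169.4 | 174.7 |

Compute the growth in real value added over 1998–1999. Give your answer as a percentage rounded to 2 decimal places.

12.52%

Real value added 1998 = 5347.9/1.704 = 3138.44.
Real value added 1999 = 6169.4/1.747 = 3531.43.
Change = 3531.43/3138.44 − 1 = 0.1252.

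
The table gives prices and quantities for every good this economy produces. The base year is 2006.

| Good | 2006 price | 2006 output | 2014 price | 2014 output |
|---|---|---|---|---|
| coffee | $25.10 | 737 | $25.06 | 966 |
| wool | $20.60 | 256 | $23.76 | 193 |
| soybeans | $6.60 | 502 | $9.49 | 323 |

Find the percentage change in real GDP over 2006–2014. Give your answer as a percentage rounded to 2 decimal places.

12.07%

Real GDP 2006 = Nominal GDP 2006 = 25.10·737 + 20.60·256 + 6.60·502 = 27085.50.
Real GDP 2014 (at 2006 prices) = 25.10·966 + 20.60·193 + 6.60·323 = 30354.20.
Real growth = 30354.20/27085.50 − 1 = 0.1207.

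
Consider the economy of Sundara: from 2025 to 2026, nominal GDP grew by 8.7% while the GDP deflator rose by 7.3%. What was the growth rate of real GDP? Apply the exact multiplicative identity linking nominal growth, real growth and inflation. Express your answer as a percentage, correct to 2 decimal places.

(1 + g_nom) = (1 + g_real)(1 + π), so g_real = 1.0870 / 1.0730 − 1 = 0.01305.

1.30%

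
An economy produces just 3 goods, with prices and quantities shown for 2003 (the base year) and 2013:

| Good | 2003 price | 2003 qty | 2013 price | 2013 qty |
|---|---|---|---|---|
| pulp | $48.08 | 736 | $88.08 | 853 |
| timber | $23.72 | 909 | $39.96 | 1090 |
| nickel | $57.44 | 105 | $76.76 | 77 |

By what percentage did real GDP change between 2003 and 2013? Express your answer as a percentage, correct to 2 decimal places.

Real GDP 2003 = Nominal GDP 2003 = 48.08·736 + 23.72·909 + 57.44·105 = 62979.56.
Real GDP 2013 (at 2003 prices) = 48.08·853 + 23.72·1090 + 57.44·77 = 71289.92.
Real growth = 71289.92/62979.56 − 1 = 0.1320.

13.20%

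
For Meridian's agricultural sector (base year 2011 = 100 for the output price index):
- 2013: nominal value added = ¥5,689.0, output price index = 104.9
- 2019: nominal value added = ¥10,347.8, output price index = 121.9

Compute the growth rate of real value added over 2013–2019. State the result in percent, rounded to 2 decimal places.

56.53%

Real value added 2013 = 5689.0 / 1.049 = 5423.26.
Real value added 2019 = 10347.8 / 1.219 = 8488.76.
Real growth = 8488.76 / 5423.26 − 1 = 0.5653.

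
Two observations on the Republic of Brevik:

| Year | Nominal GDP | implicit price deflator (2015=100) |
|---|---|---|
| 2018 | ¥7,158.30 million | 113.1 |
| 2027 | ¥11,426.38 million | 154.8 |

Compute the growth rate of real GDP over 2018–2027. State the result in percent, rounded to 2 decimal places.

Deflate each year: 2018 → 7158.30/1.131 = 6329.18; 2027 → 11426.38/1.548 = 7381.38.
So real GDP changed by 7381.38/6329.18 − 1 = 0.1662, i.e. 16.62%.

16.62%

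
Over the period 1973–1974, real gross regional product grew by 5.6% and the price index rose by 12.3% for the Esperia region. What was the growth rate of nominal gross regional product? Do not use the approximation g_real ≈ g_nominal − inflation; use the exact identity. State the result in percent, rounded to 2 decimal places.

18.59%

(1 + g_nom) = (1 + g_real)(1 + π) = 1.0560 × 1.1230 = 1.18589.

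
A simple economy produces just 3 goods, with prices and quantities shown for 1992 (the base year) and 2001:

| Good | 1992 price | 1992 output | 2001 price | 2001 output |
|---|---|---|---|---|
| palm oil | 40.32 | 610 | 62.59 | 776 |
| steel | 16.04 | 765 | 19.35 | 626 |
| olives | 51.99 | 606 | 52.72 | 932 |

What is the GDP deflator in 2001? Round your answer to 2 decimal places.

122.31

Nominal GDP 2001 = 62.59·776 + 19.35·626 + 52.72·932 = 109817.98.
Real GDP 2001 (at 1992 prices) = 40.32·776 + 16.04·626 + 51.99·932 = 89784.04.
Deflator = Nominal/Real × 100 = 109817.98/89784.04 × 100 = 122.313.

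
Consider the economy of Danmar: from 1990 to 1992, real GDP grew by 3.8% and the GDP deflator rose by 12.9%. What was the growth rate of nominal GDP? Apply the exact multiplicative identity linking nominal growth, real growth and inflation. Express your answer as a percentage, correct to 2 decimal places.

17.19%

(1 + g_nom) = (1 + g_real)(1 + π) = 1.0380 × 1.1290 = 1.17190.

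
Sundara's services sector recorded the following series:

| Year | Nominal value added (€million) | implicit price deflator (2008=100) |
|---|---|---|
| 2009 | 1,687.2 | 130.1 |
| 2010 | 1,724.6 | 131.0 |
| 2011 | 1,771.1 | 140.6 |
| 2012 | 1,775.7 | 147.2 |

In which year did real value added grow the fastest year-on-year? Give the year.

2010

2010: real = 1724.6/1.310 = 1316.49; growth vs 2009 (1296.85) = 1.51%.
2011: real = 1771.1/1.406 = 1259.67; growth vs 2010 (1316.49) = -4.32%.
2012: real = 1775.7/1.472 = 1206.32; growth vs 2011 (1259.67) = -4.24%.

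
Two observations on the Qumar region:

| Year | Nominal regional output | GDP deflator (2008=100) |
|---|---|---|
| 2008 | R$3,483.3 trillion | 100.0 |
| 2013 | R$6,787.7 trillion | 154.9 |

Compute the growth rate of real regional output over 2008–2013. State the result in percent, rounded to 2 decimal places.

25.80%

Deflate each year: 2008 → 3483.3/1.000 = 3483.30; 2013 → 6787.7/1.549 = 4381.99.
So real regional output changed by 4381.99/3483.30 − 1 = 0.2580, i.e. 25.80%.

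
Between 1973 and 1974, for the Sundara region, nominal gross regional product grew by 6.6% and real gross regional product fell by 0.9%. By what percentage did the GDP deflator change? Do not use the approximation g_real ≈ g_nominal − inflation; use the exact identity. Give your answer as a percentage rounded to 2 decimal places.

(1 + g_nom) = (1 + g_real)(1 + π), so π = 1.0660 / 0.9910 − 1 = 0.07568.

7.57%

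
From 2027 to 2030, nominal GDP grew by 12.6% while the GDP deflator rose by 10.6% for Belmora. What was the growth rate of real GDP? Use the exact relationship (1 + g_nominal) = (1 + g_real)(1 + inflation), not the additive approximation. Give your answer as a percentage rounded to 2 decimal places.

(1 + g_nom) = (1 + g_real)(1 + π), so g_real = 1.1260 / 1.1060 − 1 = 0.01808.

1.81%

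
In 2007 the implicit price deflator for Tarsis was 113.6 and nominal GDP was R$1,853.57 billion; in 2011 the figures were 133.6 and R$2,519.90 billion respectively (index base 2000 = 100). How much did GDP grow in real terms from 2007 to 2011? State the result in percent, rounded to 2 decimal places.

15.60%

Deflate each year: 2007 → 1853.57/1.136 = 1631.66; 2011 → 2519.90/1.336 = 1886.15.
So real GDP changed by 1886.15/1631.66 − 1 = 0.1560, i.e. 15.60%.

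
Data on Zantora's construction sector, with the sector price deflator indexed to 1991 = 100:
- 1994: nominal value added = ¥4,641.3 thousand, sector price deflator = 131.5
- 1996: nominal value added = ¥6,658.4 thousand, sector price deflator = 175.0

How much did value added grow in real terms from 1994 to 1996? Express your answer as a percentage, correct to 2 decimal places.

Deflate each year: 1994 → 4641.3/1.315 = 3529.51; 1996 → 6658.4/1.750 = 3804.80.
So real value added changed by 3804.80/3529.51 − 1 = 0.0780, i.e. 7.80%.

7.80%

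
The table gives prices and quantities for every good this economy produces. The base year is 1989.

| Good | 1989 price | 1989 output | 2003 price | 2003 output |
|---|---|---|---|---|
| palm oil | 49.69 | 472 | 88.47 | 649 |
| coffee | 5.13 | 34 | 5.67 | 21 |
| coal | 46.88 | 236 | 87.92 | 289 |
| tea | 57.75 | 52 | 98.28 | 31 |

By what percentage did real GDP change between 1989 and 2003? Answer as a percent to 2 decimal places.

Real GDP 1989 = Nominal GDP 1989 = 49.69·472 + 5.13·34 + 46.88·236 + 57.75·52 = 37694.78.
Real GDP 2003 (at 1989 prices) = 49.69·649 + 5.13·21 + 46.88·289 + 57.75·31 = 47695.11.
Real growth = 47695.11/37694.78 − 1 = 0.2653.

26.53%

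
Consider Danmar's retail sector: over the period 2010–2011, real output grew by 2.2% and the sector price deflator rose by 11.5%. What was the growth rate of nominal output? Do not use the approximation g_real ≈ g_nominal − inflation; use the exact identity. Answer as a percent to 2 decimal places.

(1 + g_nom) = (1 + g_real)(1 + π) = 1.0220 × 1.1150 = 1.13953.

13.95%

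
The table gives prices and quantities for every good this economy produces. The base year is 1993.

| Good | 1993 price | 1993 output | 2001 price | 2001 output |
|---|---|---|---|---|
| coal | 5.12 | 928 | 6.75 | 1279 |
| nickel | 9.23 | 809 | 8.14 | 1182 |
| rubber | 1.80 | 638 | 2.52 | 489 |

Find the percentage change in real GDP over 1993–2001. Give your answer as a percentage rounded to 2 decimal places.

Real GDP 1993 = Nominal GDP 1993 = 5.12·928 + 9.23·809 + 1.80·638 = 13366.83.
Real GDP 2001 (at 1993 prices) = 5.12·1279 + 9.23·1182 + 1.80·489 = 18338.54.
Real growth = 18338.54/13366.83 − 1 = 0.3719.

37.19%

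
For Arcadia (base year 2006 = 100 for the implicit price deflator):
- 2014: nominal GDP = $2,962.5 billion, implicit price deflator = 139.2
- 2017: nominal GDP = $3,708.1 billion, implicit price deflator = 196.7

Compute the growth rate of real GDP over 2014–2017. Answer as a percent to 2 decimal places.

-11.42%

Deflate each year: 2014 → 2962.5/1.392 = 2128.23; 2017 → 3708.1/1.967 = 1885.16.
So real GDP changed by 1885.16/2128.23 − 1 = -0.1142, i.e. -11.42%.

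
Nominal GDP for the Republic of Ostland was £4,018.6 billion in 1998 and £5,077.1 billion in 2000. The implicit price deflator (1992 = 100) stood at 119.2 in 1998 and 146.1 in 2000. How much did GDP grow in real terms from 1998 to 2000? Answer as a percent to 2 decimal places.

3.08%

Real GDP 1998 = 4018.6 / 1.192 = 3371.31.
Real GDP 2000 = 5077.1 / 1.461 = 3475.09.
Real growth = 3475.09 / 3371.31 − 1 = 0.0308.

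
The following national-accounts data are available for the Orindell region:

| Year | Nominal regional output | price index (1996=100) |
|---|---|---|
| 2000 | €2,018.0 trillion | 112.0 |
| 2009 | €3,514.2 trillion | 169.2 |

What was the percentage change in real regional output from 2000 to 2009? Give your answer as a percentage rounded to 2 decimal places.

Real regional output 2000 = 2018.0 / 1.120 = 1801.79.
Real regional output 2009 = 3514.2 / 1.692 = 2076.95.
Real growth = 2076.95 / 1801.79 − 1 = 0.1527.

15.27%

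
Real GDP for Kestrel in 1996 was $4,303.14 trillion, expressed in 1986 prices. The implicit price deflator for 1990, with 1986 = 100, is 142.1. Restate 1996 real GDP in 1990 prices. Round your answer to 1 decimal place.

$6,114.8 trillion

Real GDP in 1990 prices = Real GDP in 1986 prices × (P_1990/P_1986) = 4303.14 × 1.421 = 6114.76.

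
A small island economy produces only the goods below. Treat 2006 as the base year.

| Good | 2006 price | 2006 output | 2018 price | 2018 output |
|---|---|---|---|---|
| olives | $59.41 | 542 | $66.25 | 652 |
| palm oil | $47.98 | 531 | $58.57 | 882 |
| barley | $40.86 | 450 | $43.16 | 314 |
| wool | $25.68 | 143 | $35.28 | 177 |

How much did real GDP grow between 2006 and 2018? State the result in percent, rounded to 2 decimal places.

Real GDP 2006 = Nominal GDP 2006 = 59.41·542 + 47.98·531 + 40.86·450 + 25.68·143 = 79736.84.
Real GDP 2018 (at 2006 prices) = 59.41·652 + 47.98·882 + 40.86·314 + 25.68·177 = 98429.08.
Real growth = 98429.08/79736.84 − 1 = 0.2344.

23.44%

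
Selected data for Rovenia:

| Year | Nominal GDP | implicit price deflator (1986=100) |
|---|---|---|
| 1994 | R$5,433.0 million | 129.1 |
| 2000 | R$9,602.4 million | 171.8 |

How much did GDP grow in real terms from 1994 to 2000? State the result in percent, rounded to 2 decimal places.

32.81%

Real GDP 1994 = 5433.0 / 1.291 = 4208.37.
Real GDP 2000 = 9602.4 / 1.718 = 5589.29.
Real growth = 5589.29 / 4208.37 − 1 = 0.3281.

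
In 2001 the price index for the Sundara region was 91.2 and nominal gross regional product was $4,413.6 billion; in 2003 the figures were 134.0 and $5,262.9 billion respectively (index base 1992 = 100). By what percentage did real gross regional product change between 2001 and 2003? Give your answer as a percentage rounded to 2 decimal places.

-18.84%

Real gross regional product 2001 = 4413.6 / 0.912 = 4839.47.
Real gross regional product 2003 = 5262.9 / 1.340 = 3927.54.
Real growth = 3927.54 / 4839.47 − 1 = -0.1884.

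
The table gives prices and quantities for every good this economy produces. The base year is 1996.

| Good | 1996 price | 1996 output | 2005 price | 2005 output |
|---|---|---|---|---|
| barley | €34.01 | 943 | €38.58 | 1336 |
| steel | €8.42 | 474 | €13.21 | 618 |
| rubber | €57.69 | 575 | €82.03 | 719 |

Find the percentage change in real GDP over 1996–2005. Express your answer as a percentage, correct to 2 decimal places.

Real GDP 1996 = Nominal GDP 1996 = 34.01·943 + 8.42·474 + 57.69·575 = 69234.26.
Real GDP 2005 (at 1996 prices) = 34.01·1336 + 8.42·618 + 57.69·719 = 92120.03.
Real growth = 92120.03/69234.26 − 1 = 0.3306.

33.06%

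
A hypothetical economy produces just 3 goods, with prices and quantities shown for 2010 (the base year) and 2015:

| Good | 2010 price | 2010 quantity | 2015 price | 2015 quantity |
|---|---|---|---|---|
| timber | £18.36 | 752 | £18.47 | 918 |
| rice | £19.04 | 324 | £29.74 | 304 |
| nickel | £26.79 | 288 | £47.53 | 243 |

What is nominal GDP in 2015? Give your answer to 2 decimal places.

£37546.21

Nominal GDP 2015 = Σ (p_2015 × q_2015) = 18.47·918 + 29.74·304 + 47.53·243 = 37546.21.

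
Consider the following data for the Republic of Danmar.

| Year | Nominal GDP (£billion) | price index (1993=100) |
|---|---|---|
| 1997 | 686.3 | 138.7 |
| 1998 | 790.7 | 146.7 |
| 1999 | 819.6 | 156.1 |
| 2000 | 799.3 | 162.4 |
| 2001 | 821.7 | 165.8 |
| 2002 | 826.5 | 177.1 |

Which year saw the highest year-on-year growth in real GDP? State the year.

1998

1998: real = 790.7/1.467 = 538.99; growth vs 1997 (494.81) = 8.93%.
1999: real = 819.6/1.561 = 525.05; growth vs 1998 (538.99) = -2.59%.
2000: real = 799.3/1.624 = 492.18; growth vs 1999 (525.05) = -6.26%.
2001: real = 821.7/1.658 = 495.60; growth vs 2000 (492.18) = 0.69%.
2002: real = 826.5/1.771 = 466.69; growth vs 2001 (495.60) = -5.83%.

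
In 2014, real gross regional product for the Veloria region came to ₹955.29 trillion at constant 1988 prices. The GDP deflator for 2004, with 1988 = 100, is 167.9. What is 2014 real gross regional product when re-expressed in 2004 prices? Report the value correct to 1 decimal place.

₹1,603.9 trillion

Real gross regional product in 2004 prices = Real gross regional product in 1988 prices × (P_2004/P_1988) = 955.29 × 1.679 = 1603.93.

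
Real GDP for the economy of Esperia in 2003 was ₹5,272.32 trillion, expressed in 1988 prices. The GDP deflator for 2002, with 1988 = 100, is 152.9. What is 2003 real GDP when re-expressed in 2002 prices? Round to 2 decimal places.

₹8,061.38 trillion

Real GDP in 2002 prices = Real GDP in 1988 prices × (P_2002/P_1988) = 5272.32 × 1.529 = 8061.38.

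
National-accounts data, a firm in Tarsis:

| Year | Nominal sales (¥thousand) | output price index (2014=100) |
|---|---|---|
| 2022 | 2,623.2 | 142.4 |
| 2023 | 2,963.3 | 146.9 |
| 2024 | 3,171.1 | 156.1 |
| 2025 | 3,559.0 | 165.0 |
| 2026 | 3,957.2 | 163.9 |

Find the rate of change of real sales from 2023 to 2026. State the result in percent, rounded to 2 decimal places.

19.69%

Real sales 2023 = 2963.3/1.469 = 2017.22.
Real sales 2026 = 3957.2/1.639 = 2414.40.
Change = 2414.40/2017.22 − 1 = 0.1969.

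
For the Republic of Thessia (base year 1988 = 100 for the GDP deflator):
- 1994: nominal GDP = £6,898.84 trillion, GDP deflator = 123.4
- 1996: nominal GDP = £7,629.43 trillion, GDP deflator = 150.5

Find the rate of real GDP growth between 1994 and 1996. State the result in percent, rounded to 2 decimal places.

Real GDP 1994 = 6898.84 / 1.234 = 5590.63.
Real GDP 1996 = 7629.43 / 1.505 = 5069.39.
Real growth = 5069.39 / 5590.63 − 1 = -0.0932.

-9.32%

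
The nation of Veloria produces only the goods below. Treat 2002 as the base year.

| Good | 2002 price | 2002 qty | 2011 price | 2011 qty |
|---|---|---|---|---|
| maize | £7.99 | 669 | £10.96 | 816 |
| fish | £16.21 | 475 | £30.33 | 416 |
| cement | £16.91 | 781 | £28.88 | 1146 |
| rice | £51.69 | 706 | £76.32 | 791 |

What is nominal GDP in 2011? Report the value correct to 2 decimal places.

Nominal GDP 2011 = Σ (p_2011 × q_2011) = 10.96·816 + 30.33·416 + 28.88·1146 + 76.32·791 = 115026.24.

£115026.24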